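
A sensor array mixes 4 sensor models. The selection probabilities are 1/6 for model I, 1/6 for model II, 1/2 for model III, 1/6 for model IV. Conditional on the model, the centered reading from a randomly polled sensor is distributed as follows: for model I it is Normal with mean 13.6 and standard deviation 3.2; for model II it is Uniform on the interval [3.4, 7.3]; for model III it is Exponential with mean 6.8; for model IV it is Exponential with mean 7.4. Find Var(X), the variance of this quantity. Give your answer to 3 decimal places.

41.298

Per component, I: μ=13.6, E[X²]=195.2; II: μ=5.35, E[X²]=29.89; III: μ=6.8, E[X²]=92.48; IV: μ=7.4, E[X²]=109.52.
E[X] = 0.166667·13.6 + 0.166667·5.35 + 0.5·6.8 + 0.166667·7.4 = 7.79167.
E[X²] = 0.166667·195.2 + 0.166667·29.89 + 0.5·92.48 + 0.166667·109.52 = 102.008.
Var(X) = E[X²] − (E[X])² = 102.008 − 60.7101 = 41.2983.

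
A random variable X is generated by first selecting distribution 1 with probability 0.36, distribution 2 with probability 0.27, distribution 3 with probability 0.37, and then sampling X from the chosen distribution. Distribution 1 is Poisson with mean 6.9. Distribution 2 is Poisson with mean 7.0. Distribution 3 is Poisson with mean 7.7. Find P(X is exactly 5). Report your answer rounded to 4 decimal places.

Conditional on each component, P(X = 5): 1: 0.131351; 2: 0.127717; 3: 0.102142.
By total probability, P(X = 5) = 0.36·0.131351 + 0.27·0.127717 + 0.37·0.102142 = 0.119562.

0.1196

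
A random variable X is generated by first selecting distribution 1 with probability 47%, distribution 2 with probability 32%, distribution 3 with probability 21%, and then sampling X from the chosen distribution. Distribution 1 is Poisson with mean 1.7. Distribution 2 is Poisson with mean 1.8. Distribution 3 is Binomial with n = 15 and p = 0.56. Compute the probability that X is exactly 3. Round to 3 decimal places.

Conditional on each component, P(X = 3): 1: 0.149587; 2: 0.160671; 3: 0.00420734.
By total probability, P(X = 3) = 0.47·0.149587 + 0.32·0.160671 + 0.21·0.00420734 = 0.122604.

0.123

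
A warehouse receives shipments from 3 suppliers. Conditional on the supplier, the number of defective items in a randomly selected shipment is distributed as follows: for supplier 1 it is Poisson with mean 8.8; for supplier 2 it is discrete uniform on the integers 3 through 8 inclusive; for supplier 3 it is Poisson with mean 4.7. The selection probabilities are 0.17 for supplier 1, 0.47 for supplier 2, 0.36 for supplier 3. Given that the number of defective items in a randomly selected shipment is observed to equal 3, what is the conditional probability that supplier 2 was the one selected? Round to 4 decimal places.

0.5680

Likelihoods P(X=3 | ·): 1: 0.0171201; 2: 0.166667; 3: 0.157383.
Posterior ∝ prior × likelihood. Numerator for 2: 0.47·0.166667 = 0.0783333.
Normalizing constant: 0.17·0.0171201 + 0.47·0.166667 + 0.36·0.157383 = 0.137902.
P(2 | observation) = 0.0783333 / 0.137902 = 0.568038.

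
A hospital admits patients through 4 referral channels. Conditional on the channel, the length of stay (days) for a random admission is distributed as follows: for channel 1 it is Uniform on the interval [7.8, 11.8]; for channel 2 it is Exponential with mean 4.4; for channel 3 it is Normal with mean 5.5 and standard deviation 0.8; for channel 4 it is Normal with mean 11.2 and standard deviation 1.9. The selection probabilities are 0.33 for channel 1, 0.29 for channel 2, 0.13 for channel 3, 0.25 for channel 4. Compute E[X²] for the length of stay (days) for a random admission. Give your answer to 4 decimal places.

79.6402

For each component E[X²] = Var + (mean)², giving 1: 97.3733; 2: 38.72; 3: 30.89; 4: 129.05.
Overall E[X²] = 0.33·97.3733 + 0.29·38.72 + 0.13·30.89 + 0.25·129.05 = 79.6402.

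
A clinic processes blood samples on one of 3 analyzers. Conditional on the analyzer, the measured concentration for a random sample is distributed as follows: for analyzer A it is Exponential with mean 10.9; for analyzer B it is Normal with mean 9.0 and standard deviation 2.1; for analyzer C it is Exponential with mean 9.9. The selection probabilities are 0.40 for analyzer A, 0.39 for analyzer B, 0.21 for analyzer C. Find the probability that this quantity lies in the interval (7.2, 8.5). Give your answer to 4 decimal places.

0.1177

Conditional on each analyzer, P(7.2 < X < 8.5): A: 0.0580768; B: 0.210221; C: 0.0594642.
By total probability, P(7.2 < X < 8.5) = 0.4·0.0580768 + 0.39·0.210221 + 0.21·0.0594642 = 0.117704.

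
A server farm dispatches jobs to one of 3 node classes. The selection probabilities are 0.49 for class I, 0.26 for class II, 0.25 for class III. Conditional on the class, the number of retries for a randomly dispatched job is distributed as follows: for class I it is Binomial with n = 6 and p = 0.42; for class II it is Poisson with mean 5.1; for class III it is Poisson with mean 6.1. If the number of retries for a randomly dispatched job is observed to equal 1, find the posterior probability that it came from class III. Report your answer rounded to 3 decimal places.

0.037

Likelihoods P(X=1 | ·): I: 0.165402; II: 0.0310934; III: 0.0136815.
Posterior ∝ prior × likelihood. Numerator for III: 0.25·0.0136815 = 0.00342037.
Normalizing constant: 0.49·0.165402 + 0.26·0.0310934 + 0.25·0.0136815 = 0.0925516.
P(III | observation) = 0.00342037 / 0.0925516 = 0.0369564.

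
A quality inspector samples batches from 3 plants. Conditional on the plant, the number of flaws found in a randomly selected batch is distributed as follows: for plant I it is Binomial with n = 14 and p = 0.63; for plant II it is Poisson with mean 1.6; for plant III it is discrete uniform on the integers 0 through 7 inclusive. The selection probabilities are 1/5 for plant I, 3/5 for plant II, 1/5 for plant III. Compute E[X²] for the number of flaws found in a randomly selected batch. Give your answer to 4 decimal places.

22.2072

For each component E[X²] = Var + (mean)², giving I: 81.0558; II: 4.16; III: 17.5.
Overall E[X²] = 0.2·81.0558 + 0.6·4.16 + 0.2·17.5 = 22.2072.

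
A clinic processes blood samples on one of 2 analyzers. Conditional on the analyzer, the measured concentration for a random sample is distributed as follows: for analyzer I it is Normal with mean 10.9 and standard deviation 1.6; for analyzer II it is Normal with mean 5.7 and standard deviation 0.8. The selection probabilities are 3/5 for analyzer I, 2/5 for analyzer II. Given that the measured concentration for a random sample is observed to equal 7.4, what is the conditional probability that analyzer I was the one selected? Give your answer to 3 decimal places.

Likelihoods f(7.4 | ·): I: 0.022788; II: 0.0521512.
Posterior ∝ prior × likelihood. Numerator for I: 0.6·0.022788 = 0.0136728.
Normalizing constant: 0.6·0.022788 + 0.4·0.0521512 = 0.0345333.
P(I | observation) = 0.0136728 / 0.0345333 = 0.395931.

0.396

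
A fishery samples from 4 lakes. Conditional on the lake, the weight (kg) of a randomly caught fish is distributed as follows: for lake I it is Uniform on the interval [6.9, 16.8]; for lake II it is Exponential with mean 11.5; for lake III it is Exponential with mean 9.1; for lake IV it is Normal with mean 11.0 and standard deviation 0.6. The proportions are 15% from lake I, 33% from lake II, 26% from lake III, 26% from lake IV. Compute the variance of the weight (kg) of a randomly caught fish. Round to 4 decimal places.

67.5807

Per component, I: μ=11.85, E[X²]=148.59; II: μ=11.5, E[X²]=264.5; III: μ=9.1, E[X²]=165.62; IV: μ=11, E[X²]=121.36.
E[X] = 0.15·11.85 + 0.33·11.5 + 0.26·9.1 + 0.26·11 = 10.7985.
E[X²] = 0.15·148.59 + 0.33·264.5 + 0.26·165.62 + 0.26·121.36 = 184.188.
Var(X) = E[X²] − (E[X])² = 184.188 − 116.608 = 67.5807.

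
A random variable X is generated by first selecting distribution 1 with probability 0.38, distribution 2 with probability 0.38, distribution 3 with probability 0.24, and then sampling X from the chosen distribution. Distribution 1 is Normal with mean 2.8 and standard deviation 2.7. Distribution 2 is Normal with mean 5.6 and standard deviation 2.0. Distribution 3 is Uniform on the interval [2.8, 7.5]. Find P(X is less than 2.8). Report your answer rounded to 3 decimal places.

Conditional on each component, P(X < 2.8): 1: 0.5; 2: 0.0807567; 3: 0.
By total probability, P(X < 2.8) = 0.38·0.5 + 0.38·0.0807567 + 0.24·0 = 0.220688.

0.221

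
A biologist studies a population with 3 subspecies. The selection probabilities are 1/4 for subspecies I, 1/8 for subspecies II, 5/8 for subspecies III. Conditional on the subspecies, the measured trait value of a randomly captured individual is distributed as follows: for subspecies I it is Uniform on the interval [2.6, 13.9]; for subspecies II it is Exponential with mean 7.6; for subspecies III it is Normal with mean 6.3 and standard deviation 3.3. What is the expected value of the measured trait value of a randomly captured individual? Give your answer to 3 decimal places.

Component means — I: 8.25; II: 7.6; III: 6.3.
E[X] = 0.25·8.25 + 0.125·7.6 + 0.625·6.3 = 6.95.

6.950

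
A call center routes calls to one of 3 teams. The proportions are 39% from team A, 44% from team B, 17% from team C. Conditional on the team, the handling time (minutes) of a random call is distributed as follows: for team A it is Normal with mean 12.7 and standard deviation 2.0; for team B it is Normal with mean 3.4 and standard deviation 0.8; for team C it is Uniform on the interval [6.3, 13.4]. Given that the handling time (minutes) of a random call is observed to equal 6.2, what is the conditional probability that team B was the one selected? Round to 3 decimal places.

0.548

Likelihoods f(6.2 | ·): A: 0.00101452; B: 0.00109085; C: 0.
Posterior ∝ prior × likelihood. Numerator for B: 0.44·0.00109085 = 0.000479975.
Normalizing constant: 0.39·0.00101452 + 0.44·0.00109085 + 0.17·0 = 0.00087564.
P(B | observation) = 0.000479975 / 0.00087564 = 0.548143.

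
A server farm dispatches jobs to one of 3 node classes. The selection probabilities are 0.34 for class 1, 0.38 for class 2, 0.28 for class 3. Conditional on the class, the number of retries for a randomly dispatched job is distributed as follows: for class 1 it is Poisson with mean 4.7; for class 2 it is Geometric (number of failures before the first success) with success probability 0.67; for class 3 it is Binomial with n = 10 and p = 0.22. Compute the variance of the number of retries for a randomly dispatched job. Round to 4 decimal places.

5.5502

Per component, 1: μ=4.7, E[X²]=26.79; 2: μ=0.492537, E[X²]=0.977723; 3: μ=2.2, E[X²]=6.556.
E[X] = 0.34·4.7 + 0.38·0.492537 + 0.28·2.2 = 2.40116.
E[X²] = 0.34·26.79 + 0.38·0.977723 + 0.28·6.556 = 11.3158.
Var(X) = E[X²] − (E[X])² = 11.3158 − 5.76559 = 5.55023.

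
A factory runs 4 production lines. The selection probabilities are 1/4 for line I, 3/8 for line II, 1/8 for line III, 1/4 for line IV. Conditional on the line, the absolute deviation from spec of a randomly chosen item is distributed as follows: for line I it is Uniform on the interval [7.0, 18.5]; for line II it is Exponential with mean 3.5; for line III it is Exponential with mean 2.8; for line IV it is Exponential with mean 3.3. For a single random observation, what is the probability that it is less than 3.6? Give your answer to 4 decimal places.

Conditional on each line, P(X < 3.6): I: 0; II: 0.642483; III: 0.723547; IV: 0.664089.
By total probability, P(X < 3.6) = 0.25·0 + 0.375·0.642483 + 0.125·0.723547 + 0.25·0.664089 = 0.497397.

0.4974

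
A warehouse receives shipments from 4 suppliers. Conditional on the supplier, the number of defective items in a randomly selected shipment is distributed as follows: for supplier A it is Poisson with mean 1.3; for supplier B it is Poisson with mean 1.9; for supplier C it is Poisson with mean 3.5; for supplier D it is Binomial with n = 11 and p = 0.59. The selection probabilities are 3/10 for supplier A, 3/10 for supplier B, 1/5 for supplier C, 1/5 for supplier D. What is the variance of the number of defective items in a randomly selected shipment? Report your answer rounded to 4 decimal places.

5.9064

Per component, A: μ=1.3, E[X²]=2.99; B: μ=1.9, E[X²]=5.51; C: μ=3.5, E[X²]=15.75; D: μ=6.49, E[X²]=44.781.
E[X] = 0.3·1.3 + 0.3·1.9 + 0.2·3.5 + 0.2·6.49 = 2.958.
E[X²] = 0.3·2.99 + 0.3·5.51 + 0.2·15.75 + 0.2·44.781 = 14.6562.
Var(X) = E[X²] − (E[X])² = 14.6562 − 8.74976 = 5.90644.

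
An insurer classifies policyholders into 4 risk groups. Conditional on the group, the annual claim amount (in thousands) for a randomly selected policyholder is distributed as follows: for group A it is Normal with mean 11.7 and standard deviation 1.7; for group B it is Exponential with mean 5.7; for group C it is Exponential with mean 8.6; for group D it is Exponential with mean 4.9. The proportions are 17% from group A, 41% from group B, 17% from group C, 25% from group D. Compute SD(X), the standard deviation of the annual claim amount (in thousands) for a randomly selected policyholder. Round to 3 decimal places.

6.195

Per component, A: μ=11.7, E[X²]=139.78; B: μ=5.7, E[X²]=64.98; C: μ=8.6, E[X²]=147.92; D: μ=4.9, E[X²]=48.02.
E[X] = 0.17·11.7 + 0.41·5.7 + 0.17·8.6 + 0.25·4.9 = 7.013.
E[X²] = 0.17·139.78 + 0.41·64.98 + 0.17·147.92 + 0.25·48.02 = 87.5558.
Var(X) = E[X²] − (E[X])² = 87.5558 − 49.1822 = 38.3736.
SD(X) = √38.3736 = 6.19465.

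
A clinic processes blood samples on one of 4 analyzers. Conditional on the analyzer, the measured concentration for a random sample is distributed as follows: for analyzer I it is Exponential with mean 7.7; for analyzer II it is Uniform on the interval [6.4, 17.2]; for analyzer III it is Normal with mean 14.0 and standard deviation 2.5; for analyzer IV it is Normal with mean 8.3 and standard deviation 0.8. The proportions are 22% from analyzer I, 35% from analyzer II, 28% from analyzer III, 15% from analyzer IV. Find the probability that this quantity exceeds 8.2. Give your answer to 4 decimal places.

Conditional on each analyzer, P(X > 8.2): I: 0.34475; II: 0.833333; III: 0.98983; IV: 0.549738.
By total probability, P(X > 8.2) = 0.22·0.34475 + 0.35·0.833333 + 0.28·0.98983 + 0.15·0.549738 = 0.727125.

0.7271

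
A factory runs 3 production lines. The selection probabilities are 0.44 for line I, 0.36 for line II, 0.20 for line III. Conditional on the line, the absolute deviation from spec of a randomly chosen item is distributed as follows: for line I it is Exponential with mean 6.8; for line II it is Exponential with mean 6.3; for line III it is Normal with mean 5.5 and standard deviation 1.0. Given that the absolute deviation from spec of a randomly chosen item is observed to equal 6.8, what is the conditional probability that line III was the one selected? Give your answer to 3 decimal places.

0.442

Likelihoods f(6.8 | ·): I: 0.0540999; II: 0.0539383; III: 0.171369.
Posterior ∝ prior × likelihood. Numerator for III: 0.2·0.171369 = 0.0342737.
Normalizing constant: 0.44·0.0540999 + 0.36·0.0539383 + 0.2·0.171369 = 0.0774955.
P(III | observation) = 0.0342737 / 0.0774955 = 0.442267.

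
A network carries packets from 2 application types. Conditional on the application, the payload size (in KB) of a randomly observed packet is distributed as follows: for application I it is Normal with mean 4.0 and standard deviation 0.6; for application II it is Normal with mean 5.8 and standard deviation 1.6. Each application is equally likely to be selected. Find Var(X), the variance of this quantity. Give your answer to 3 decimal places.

Per component, I: μ=4, E[X²]=16.36; II: μ=5.8, E[X²]=36.2.
E[X] = 0.5·4 + 0.5·5.8 = 4.9.
E[X²] = 0.5·16.36 + 0.5·36.2 = 26.28.
Var(X) = E[X²] − (E[X])² = 26.28 − 24.01 = 2.27.

2.270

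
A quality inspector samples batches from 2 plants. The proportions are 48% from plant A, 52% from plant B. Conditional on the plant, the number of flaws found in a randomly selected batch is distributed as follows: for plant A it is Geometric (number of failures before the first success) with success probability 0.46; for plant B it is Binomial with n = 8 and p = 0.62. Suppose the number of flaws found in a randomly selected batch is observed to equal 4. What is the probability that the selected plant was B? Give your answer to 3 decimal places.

0.857

Likelihoods P(X=4 | ·): A: 0.0391141; B: 0.215675.
Posterior ∝ prior × likelihood. Numerator for B: 0.52·0.215675 = 0.112151.
Normalizing constant: 0.48·0.0391141 + 0.52·0.215675 = 0.130926.
P(B | observation) = 0.112151 / 0.130926 = 0.8566.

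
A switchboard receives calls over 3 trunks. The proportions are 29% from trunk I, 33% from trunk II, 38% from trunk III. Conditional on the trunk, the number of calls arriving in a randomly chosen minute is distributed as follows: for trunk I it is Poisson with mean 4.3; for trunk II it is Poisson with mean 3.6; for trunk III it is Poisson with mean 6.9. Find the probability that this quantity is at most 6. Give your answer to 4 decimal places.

0.7306

Conditional on each trunk, P(X ≤ 6): I: 0.85579; II: 0.926727; III: 0.464715.
By total probability, P(X ≤ 6) = 0.29·0.85579 + 0.33·0.926727 + 0.38·0.464715 = 0.730591.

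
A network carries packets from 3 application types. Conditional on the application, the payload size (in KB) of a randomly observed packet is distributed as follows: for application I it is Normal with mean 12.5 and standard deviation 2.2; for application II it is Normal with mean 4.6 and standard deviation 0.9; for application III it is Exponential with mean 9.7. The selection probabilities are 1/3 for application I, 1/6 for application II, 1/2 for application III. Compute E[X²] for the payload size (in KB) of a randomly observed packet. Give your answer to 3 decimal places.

For each component E[X²] = Var + (mean)², giving I: 161.09; II: 21.97; III: 188.18.
Overall E[X²] = 0.333333·161.09 + 0.166667·21.97 + 0.5·188.18 = 151.448.

151.448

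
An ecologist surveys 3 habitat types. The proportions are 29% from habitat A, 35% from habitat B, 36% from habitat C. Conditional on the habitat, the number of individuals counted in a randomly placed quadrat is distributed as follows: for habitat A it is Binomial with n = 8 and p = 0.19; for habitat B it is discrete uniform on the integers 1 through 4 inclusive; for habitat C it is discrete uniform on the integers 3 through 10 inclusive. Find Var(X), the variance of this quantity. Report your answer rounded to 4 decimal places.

7.3872

Per component, A: μ=1.52, E[X²]=3.5416; B: μ=2.5, E[X²]=7.5; C: μ=6.5, E[X²]=47.5.
E[X] = 0.29·1.52 + 0.35·2.5 + 0.36·6.5 = 3.6558.
E[X²] = 0.29·3.5416 + 0.35·7.5 + 0.36·47.5 = 20.7521.
Var(X) = E[X²] − (E[X])² = 20.7521 − 13.3649 = 7.38719.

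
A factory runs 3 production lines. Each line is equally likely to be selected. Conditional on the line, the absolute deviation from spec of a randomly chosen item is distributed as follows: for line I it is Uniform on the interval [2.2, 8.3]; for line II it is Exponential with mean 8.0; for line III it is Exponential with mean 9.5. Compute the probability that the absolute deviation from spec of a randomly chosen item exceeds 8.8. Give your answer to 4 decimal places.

0.2430

Conditional on each line, P(X > 8.8): I: 0; II: 0.332871; III: 0.39601.
By total probability, P(X > 8.8) = 0.333333·0 + 0.333333·0.332871 + 0.333333·0.39601 = 0.24296.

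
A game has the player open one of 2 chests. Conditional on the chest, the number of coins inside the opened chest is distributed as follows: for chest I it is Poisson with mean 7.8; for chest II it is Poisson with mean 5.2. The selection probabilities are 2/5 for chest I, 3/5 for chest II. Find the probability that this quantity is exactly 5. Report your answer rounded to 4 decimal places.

0.1443

Conditional on each chest, P(X = 5): I: 0.0985814; II: 0.174785.
By total probability, P(X = 5) = 0.4·0.0985814 + 0.6·0.174785 = 0.144304.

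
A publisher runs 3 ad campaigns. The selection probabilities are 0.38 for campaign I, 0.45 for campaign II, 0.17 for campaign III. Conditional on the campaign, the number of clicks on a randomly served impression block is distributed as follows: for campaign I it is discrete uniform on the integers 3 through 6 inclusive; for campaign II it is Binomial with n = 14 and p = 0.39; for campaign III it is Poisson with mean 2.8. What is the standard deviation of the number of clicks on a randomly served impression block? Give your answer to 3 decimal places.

Per component, I: μ=4.5, E[X²]=21.5; II: μ=5.46, E[X²]=33.1422; III: μ=2.8, E[X²]=10.64.
E[X] = 0.38·4.5 + 0.45·5.46 + 0.17·2.8 = 4.643.
E[X²] = 0.38·21.5 + 0.45·33.1422 + 0.17·10.64 = 24.8928.
Var(X) = E[X²] − (E[X])² = 24.8928 − 21.5574 = 3.33534.
SD(X) = √3.33534 = 1.82629.

1.826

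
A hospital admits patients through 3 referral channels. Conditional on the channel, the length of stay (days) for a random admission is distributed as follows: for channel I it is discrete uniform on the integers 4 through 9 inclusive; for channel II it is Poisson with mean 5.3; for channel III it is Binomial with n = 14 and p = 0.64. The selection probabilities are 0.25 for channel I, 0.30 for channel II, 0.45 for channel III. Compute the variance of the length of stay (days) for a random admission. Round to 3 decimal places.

6.368

Per component, I: μ=6.5, E[X²]=45.1667; II: μ=5.3, E[X²]=33.39; III: μ=8.96, E[X²]=83.5072.
E[X] = 0.25·6.5 + 0.3·5.3 + 0.45·8.96 = 7.247.
E[X²] = 0.25·45.1667 + 0.3·33.39 + 0.45·83.5072 = 58.8869.
Var(X) = E[X²] − (E[X])² = 58.8869 − 52.519 = 6.3679.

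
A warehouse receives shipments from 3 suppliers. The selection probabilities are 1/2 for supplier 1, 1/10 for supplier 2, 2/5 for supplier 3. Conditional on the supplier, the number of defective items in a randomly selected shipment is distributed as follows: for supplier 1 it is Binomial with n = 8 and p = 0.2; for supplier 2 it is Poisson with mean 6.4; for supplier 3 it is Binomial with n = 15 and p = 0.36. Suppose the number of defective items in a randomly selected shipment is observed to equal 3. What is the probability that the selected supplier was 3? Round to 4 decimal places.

0.3321

Likelihoods P(X=3 | ·): 1: 0.146801; 2: 0.0725945; 3: 0.100249.
Posterior ∝ prior × likelihood. Numerator for 3: 0.4·0.100249 = 0.0400995.
Normalizing constant: 0.5·0.146801 + 0.1·0.0725945 + 0.4·0.100249 = 0.120759.
P(3 | observation) = 0.0400995 / 0.120759 = 0.332061.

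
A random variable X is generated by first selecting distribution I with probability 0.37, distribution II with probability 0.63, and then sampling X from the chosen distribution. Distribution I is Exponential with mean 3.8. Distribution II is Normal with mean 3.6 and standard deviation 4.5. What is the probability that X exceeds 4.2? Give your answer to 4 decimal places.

0.4041

Conditional on each component, P(X > 4.2): I: 0.331124; II: 0.446965.
By total probability, P(X > 4.2) = 0.37·0.331124 + 0.63·0.446965 = 0.404104.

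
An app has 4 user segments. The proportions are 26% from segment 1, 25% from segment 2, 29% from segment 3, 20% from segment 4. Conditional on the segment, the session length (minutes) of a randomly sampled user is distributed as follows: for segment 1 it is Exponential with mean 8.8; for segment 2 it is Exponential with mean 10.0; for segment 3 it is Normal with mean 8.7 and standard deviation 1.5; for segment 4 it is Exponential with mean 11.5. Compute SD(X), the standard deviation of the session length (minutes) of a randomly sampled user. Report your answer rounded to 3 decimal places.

Per component, 1: μ=8.8, E[X²]=154.88; 2: μ=10, E[X²]=200; 3: μ=8.7, E[X²]=77.94; 4: μ=11.5, E[X²]=264.5.
E[X] = 0.26·8.8 + 0.25·10 + 0.29·8.7 + 0.2·11.5 = 9.611.
E[X²] = 0.26·154.88 + 0.25·200 + 0.29·77.94 + 0.2·264.5 = 165.771.
Var(X) = E[X²] − (E[X])² = 165.771 − 92.3713 = 73.4001.
SD(X) = √73.4001 = 8.56738.

8.567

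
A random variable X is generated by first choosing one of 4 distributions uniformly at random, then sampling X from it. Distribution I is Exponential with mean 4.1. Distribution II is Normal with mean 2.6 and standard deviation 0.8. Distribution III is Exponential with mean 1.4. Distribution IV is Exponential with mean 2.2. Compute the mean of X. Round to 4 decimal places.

Component means — I: 4.1; II: 2.6; III: 1.4; IV: 2.2.
E[X] = 0.25·4.1 + 0.25·2.6 + 0.25·1.4 + 0.25·2.2 = 2.575.

2.5750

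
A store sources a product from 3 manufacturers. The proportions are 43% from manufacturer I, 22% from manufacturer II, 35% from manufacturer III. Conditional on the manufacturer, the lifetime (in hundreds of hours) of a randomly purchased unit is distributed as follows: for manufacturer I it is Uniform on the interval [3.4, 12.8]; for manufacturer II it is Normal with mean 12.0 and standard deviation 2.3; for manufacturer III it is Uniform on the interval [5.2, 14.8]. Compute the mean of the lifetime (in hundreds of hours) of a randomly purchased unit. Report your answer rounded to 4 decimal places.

Component means — I: 8.1; II: 12; III: 10.
E[X] = 0.43·8.1 + 0.22·12 + 0.35·10 = 9.623.

9.6230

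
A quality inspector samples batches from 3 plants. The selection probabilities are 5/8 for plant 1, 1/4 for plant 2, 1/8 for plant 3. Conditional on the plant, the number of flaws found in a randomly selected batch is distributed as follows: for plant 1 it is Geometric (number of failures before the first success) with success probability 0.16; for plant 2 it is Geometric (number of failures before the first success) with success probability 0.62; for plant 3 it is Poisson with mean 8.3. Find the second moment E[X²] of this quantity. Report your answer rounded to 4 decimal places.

For each component E[X²] = Var + (mean)², giving 1: 60.375; 2: 1.3642; 3: 77.19.
Overall E[X²] = 0.625·60.375 + 0.25·1.3642 + 0.125·77.19 = 47.7242.

47.7242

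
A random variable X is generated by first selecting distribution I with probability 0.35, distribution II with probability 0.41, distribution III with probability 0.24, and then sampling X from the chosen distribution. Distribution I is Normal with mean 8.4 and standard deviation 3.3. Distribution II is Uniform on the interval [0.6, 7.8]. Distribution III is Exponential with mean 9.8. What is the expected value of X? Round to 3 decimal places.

7.014

Component means — I: 8.4; II: 4.2; III: 9.8.
E[X] = 0.35·8.4 + 0.41·4.2 + 0.24·9.8 = 7.014.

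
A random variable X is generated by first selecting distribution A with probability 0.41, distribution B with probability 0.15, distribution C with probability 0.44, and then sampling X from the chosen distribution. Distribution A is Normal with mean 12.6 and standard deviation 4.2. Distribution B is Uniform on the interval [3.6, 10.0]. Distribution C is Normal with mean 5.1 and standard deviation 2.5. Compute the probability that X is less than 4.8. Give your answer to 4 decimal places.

Conditional on each component, P(X < 4.8): A: 0.0316454; B: 0.1875; C: 0.452242.
By total probability, P(X < 4.8) = 0.41·0.0316454 + 0.15·0.1875 + 0.44·0.452242 = 0.240086.

0.2401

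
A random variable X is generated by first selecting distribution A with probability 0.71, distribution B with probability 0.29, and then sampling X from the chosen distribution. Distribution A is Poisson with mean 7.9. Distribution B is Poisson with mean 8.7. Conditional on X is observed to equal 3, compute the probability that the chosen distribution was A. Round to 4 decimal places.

0.8031

Likelihoods P(X=3 | ·): A: 0.0304652; B: 0.0182829.
Posterior ∝ prior × likelihood. Numerator for A: 0.71·0.0304652 = 0.0216303.
Normalizing constant: 0.71·0.0304652 + 0.29·0.0182829 = 0.0269323.
P(A | observation) = 0.0216303 / 0.0269323 = 0.803135.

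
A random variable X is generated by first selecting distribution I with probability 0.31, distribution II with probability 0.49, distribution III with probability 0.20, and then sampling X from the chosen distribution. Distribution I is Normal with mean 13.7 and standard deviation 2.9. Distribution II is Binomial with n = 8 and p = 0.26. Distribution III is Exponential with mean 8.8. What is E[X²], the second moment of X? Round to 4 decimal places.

94.6411

For each component E[X²] = Var + (mean)², giving I: 196.1; II: 5.8656; III: 154.88.
Overall E[X²] = 0.31·196.1 + 0.49·5.8656 + 0.2·154.88 = 94.6411.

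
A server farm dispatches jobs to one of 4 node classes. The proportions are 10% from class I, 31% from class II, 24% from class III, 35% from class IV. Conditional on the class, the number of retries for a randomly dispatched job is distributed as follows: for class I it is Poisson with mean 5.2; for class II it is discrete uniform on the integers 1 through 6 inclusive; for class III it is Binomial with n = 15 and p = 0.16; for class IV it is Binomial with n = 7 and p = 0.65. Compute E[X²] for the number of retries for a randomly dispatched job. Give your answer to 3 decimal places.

17.595

For each component E[X²] = Var + (mean)², giving I: 32.24; II: 15.1667; III: 7.776; IV: 22.295.
Overall E[X²] = 0.1·32.24 + 0.31·15.1667 + 0.24·7.776 + 0.35·22.295 = 17.5952.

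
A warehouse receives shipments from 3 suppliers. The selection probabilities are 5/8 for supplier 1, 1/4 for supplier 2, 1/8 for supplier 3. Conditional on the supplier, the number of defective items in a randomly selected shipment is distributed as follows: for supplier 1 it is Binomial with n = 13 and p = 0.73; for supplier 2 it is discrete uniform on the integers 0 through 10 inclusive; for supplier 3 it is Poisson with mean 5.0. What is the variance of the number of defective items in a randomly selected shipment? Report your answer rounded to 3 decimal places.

9.451

Per component, 1: μ=9.49, E[X²]=92.6224; 2: μ=5, E[X²]=35; 3: μ=5, E[X²]=30.
E[X] = 0.625·9.49 + 0.25·5 + 0.125·5 = 7.80625.
E[X²] = 0.625·92.6224 + 0.25·35 + 0.125·30 = 70.389.
Var(X) = E[X²] − (E[X])² = 70.389 − 60.9375 = 9.45146.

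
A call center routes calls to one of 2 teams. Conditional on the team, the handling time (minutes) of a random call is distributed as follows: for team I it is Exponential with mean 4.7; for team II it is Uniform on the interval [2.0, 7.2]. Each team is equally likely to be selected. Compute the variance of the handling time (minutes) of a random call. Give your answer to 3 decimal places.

12.174

Per component, I: μ=4.7, E[X²]=44.18; II: μ=4.6, E[X²]=23.4133.
E[X] = 0.5·4.7 + 0.5·4.6 = 4.65.
E[X²] = 0.5·44.18 + 0.5·23.4133 = 33.7967.
Var(X) = E[X²] − (E[X])² = 33.7967 − 21.6225 = 12.1742.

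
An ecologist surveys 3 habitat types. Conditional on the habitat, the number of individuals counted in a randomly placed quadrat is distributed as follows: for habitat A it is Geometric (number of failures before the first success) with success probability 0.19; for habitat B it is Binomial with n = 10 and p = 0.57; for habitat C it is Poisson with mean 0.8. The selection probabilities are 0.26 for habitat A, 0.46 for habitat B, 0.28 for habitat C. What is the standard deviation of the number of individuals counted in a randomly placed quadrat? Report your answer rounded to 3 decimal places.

3.376

Per component, A: μ=4.26316, E[X²]=40.6122; B: μ=5.7, E[X²]=34.941; C: μ=0.8, E[X²]=1.44.
E[X] = 0.26·4.26316 + 0.46·5.7 + 0.28·0.8 = 3.95442.
E[X²] = 0.26·40.6122 + 0.46·34.941 + 0.28·1.44 = 27.0352.
Var(X) = E[X²] − (E[X])² = 27.0352 − 15.6374 = 11.3978.
SD(X) = √11.3978 = 3.37606.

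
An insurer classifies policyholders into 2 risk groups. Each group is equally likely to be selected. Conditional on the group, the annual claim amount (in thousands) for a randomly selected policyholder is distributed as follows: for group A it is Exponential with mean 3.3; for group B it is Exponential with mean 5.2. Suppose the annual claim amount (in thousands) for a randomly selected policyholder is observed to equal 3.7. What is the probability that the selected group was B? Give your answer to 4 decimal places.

0.4887

Likelihoods f(3.7 | ·): A: 0.0987529; B: 0.0944016.
Posterior ∝ prior × likelihood. Numerator for B: 0.5·0.0944016 = 0.0472008.
Normalizing constant: 0.5·0.0987529 + 0.5·0.0944016 = 0.0965773.
P(B | observation) = 0.0472008 / 0.0965773 = 0.488736.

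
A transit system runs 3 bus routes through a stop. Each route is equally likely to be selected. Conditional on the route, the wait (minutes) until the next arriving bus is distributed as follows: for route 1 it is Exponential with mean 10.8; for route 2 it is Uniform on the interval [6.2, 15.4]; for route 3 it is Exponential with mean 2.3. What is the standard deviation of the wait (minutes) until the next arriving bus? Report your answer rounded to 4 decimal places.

7.6844

Per component, 1: μ=10.8, E[X²]=233.28; 2: μ=10.8, E[X²]=123.693; 3: μ=2.3, E[X²]=10.58.
E[X] = 0.333333·10.8 + 0.333333·10.8 + 0.333333·2.3 = 7.96667.
E[X²] = 0.333333·233.28 + 0.333333·123.693 + 0.333333·10.58 = 122.518.
Var(X) = E[X²] − (E[X])² = 122.518 − 63.4678 = 59.05.
SD(X) = √59.05 = 7.6844.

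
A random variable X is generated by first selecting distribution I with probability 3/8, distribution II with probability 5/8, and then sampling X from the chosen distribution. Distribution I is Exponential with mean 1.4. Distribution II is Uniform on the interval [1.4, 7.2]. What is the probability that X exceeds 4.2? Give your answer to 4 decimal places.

Conditional on each component, P(X > 4.2): I: 0.0497871; II: 0.517241.
By total probability, P(X > 4.2) = 0.375·0.0497871 + 0.625·0.517241 = 0.341946.

0.3419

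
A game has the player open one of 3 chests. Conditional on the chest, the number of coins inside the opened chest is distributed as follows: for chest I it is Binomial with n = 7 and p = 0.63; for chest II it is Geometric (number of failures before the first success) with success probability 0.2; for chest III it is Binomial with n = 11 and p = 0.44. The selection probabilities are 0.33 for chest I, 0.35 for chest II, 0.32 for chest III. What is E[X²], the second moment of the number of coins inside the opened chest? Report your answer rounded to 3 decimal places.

27.920

For each component E[X²] = Var + (mean)², giving I: 21.0798; II: 36; III: 26.136.
Overall E[X²] = 0.33·21.0798 + 0.35·36 + 0.32·26.136 = 27.9199.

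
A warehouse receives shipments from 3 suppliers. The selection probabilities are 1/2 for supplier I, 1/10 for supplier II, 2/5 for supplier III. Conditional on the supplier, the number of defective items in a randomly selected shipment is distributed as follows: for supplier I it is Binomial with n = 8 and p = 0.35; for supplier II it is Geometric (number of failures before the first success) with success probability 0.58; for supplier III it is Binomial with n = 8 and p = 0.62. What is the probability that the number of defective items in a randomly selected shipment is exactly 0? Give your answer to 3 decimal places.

0.074

Conditional on each supplier, P(X = 0): I: 0.0318645; II: 0.58; III: 0.000434779.
By total probability, P(X = 0) = 0.5·0.0318645 + 0.1·0.58 + 0.4·0.000434779 = 0.0741062.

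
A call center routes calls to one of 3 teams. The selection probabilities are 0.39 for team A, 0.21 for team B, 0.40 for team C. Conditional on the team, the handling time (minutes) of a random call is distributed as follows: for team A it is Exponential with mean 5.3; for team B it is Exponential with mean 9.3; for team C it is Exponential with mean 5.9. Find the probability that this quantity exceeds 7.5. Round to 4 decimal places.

Conditional on each team, P(X > 7.5): A: 0.242903; B: 0.446439; C: 0.280499.
By total probability, P(X > 7.5) = 0.39·0.242903 + 0.21·0.446439 + 0.4·0.280499 = 0.300684.

0.3007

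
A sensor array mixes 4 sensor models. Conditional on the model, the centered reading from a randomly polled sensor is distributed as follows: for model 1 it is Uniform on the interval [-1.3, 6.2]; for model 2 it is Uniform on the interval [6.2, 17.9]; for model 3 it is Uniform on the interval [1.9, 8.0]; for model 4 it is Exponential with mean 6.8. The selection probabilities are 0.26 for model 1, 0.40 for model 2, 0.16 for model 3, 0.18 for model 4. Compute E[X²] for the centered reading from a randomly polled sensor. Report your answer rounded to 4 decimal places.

For each component E[X²] = Var + (mean)², giving 1: 10.69; 2: 156.61; 3: 27.6033; 4: 92.48.
Overall E[X²] = 0.26·10.69 + 0.4·156.61 + 0.16·27.6033 + 0.18·92.48 = 86.4863.

86.4863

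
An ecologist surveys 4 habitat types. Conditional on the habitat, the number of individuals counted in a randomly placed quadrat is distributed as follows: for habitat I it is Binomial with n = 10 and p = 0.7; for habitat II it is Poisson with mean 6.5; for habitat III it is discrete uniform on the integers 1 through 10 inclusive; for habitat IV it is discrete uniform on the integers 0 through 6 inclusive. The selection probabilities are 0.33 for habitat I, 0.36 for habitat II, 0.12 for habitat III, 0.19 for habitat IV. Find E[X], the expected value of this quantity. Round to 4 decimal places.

Component means — I: 7; II: 6.5; III: 5.5; IV: 3.
E[X] = 0.33·7 + 0.36·6.5 + 0.12·5.5 + 0.19·3 = 5.88.

5.8800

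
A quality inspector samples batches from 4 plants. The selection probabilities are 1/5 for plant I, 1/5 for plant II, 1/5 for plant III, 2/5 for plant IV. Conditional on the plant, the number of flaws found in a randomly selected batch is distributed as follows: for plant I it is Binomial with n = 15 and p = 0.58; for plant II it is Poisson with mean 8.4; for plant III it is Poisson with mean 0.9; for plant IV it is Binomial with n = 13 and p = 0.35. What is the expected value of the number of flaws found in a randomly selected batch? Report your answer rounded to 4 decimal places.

5.4200

Component means — I: 8.7; II: 8.4; III: 0.9; IV: 4.55.
E[X] = 0.2·8.7 + 0.2·8.4 + 0.2·0.9 + 0.4·4.55 = 5.42.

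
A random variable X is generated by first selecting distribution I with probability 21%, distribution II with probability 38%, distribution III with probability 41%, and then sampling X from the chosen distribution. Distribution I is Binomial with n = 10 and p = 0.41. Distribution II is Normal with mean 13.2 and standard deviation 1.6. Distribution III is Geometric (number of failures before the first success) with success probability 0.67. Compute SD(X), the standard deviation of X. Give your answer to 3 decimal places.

5.888

Per component, I: μ=4.1, E[X²]=19.229; II: μ=13.2, E[X²]=176.8; III: μ=0.492537, E[X²]=0.977723.
E[X] = 0.21·4.1 + 0.38·13.2 + 0.41·0.492537 = 6.07894.
E[X²] = 0.21·19.229 + 0.38·176.8 + 0.41·0.977723 = 71.623.
Var(X) = E[X²] − (E[X])² = 71.623 − 36.9535 = 34.6694.
SD(X) = √34.6694 = 5.88808.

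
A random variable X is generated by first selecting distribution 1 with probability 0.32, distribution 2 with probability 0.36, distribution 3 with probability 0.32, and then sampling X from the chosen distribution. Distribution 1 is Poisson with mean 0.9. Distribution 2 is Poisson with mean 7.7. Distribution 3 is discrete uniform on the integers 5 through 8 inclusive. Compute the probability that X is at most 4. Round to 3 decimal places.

0.362

Conditional on each component, P(X ≤ 4): 1: 0.997656; 2: 0.118145; 3: 0.
By total probability, P(X ≤ 4) = 0.32·0.997656 + 0.36·0.118145 + 0.32·0 = 0.361782.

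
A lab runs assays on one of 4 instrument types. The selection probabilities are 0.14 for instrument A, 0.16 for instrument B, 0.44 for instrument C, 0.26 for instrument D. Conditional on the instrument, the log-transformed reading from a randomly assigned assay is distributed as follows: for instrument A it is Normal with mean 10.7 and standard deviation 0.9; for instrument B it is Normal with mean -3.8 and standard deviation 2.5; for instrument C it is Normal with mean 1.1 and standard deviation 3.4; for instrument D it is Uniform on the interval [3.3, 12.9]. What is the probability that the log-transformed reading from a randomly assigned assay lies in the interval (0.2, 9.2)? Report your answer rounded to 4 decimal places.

0.4374

Conditional on each instrument, P(0.2 < X < 9.2): A: 0.0477904; B: 0.0547992; C: 0.595781; D: 0.614583.
By total probability, P(0.2 < X < 9.2) = 0.14·0.0477904 + 0.16·0.0547992 + 0.44·0.595781 + 0.26·0.614583 = 0.437394.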